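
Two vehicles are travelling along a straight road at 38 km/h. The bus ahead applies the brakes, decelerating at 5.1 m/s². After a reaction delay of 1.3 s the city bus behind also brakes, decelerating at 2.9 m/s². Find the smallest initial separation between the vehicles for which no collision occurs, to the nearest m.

Minimum gap ≈ 22 m

38 km/h ÷ 3.6 = 10.5556 m/s.
Leader travels v²/(2a_L) = 111.421 / 10.200 = 10.924 m before stopping.
Follower covers v·t_r = 10.5556 × 1.3 = 13.722 m while reacting, then v²/(2a_F) = 111.421 / 5.800 = 19.211 m while braking, for a total of 13.722 + 19.211 = 32.933 m.
Since a_F ≤ a_L and the follower starts braking later, the follower is never slower than the leader, so the closest approach is when both have stopped.
Minimum gap = 32.933 − 10.924 = 22.009 m.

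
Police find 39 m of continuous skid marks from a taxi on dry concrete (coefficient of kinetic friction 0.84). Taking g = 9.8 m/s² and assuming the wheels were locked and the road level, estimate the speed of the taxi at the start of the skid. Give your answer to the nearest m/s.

Deceleration a = μg = 0.84 × 9.8 = 8.232 m/s².
v = √(2a·d) = √(2 × 8.232 × 39) = √642.096 = 25.3396 m/s.

Initial speed ≈ 25 m/s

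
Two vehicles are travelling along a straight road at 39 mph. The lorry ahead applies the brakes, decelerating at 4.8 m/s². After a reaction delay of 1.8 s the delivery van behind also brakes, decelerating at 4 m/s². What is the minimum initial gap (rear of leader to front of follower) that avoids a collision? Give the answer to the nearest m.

39 mph × 0.44704 = 17.4346 m/s.
Leader travels v²/(2a_L) = 303.965 / 9.600 = 31.663 m before stopping.
Follower covers v·t_r = 17.4346 × 1.8 = 31.382 m while reacting, then v²/(2a_F) = 303.965 / 8.000 = 37.996 m while braking, for a total of 31.382 + 37.996 = 69.378 m.
Since a_F ≤ a_L and the follower starts braking later, the follower is never slower than the leader, so the closest approach is when both have stopped.
Minimum gap = 69.378 − 31.663 = 37.715 m.

Minimum gap ≈ 38 m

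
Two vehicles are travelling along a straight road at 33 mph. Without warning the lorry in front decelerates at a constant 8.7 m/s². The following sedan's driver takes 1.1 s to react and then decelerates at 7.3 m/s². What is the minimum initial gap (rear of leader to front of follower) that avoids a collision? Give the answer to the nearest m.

Minimum gap ≈ 19 m

33 mph × 0.44704 = 14.7523 m/s.
Leader travels v²/(2a_L) = 217.630 / 17.400 = 12.507 m before stopping.
Follower covers v·t_r = 14.7523 × 1.1 = 16.228 m while reacting, then v²/(2a_F) = 217.630 / 14.600 = 14.906 m while braking, for a total of 16.228 + 14.906 = 31.134 m.
Since a_F ≤ a_L and the follower starts braking later, the follower is never slower than the leader, so the closest approach is when both have stopped.
Minimum gap = 31.134 − 12.507 = 18.627 m.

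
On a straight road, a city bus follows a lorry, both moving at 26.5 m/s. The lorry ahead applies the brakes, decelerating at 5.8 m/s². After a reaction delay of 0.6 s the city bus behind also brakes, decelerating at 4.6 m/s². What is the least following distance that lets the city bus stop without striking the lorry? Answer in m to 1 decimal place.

Leader travels v²/(2a_L) = 702.250 / 11.600 = 60.539 m before stopping.
Follower covers v·t_r = 26.5000 × 0.6 = 15.900 m while reacting, then v²/(2a_F) = 702.250 / 9.200 = 76.332 m while braking, for a total of 15.900 + 76.332 = 92.232 m.
Since a_F ≤ a_L and the follower starts braking later, the follower is never slower than the leader, so the closest approach is when both have stopped.
Minimum gap = 92.232 − 60.539 = 31.693 m.

Minimum gap ≈ 31.7 m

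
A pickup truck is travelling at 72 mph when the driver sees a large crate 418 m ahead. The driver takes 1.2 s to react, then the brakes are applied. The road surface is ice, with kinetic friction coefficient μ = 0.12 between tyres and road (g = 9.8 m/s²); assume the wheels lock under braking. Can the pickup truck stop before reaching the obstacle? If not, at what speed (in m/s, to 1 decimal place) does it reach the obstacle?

72 mph × 0.44704 = 32.1869 m/s.
a = μg = 0.12 × 9.8 = 1.176 m/s².
Reaction distance = 32.1869 × 1.2 = 38.624 m.
Braking distance needed to stop: v²/(2a) = 1035.997 / 2.352 = 440.475 m, so total needed = 38.624 + 440.475 = 479.099 m > 418 m — it cannot stop.
Distance remaining when braking begins: 418 − 38.624 = 379.376 m.
v² = v₀² − 2a·d = 1035.997 − 2 × 1.176 × 379.376 = 143.705 m²/s².
v = √143.705 = 11.988 m/s.

No — it strikes the obstacle at 12.0 m/s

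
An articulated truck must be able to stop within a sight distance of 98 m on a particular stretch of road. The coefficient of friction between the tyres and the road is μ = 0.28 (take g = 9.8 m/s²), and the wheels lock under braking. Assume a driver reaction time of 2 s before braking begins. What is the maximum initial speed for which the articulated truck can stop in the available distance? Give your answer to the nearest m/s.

Maximum speed ≈ 18 m/s

a = μg = 0.28 × 9.8 = 2.744 m/s².
Stopping distance: v·t_r + v²/(2a) = 98 with t_r = 2 s and a = 2.744 m/s².
So v² + 10.976 v − 537.82 = 0.
Positive root: v = −a·t_r + √((a·t_r)² + 2a·d) = −5.488 + √(30.118 + 537.82) = 18.3434 m/s.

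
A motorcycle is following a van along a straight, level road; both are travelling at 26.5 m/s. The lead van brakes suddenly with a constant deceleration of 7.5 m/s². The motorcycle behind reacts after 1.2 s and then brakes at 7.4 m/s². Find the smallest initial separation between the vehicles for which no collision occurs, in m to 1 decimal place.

Minimum gap ≈ 32.4 m

Leader travels v²/(2a_L) = 702.250 / 15.000 = 46.817 m before stopping.
Follower covers v·t_r = 26.5000 × 1.2 = 31.800 m while reacting, then v²/(2a_F) = 702.250 / 14.800 = 47.449 m while braking, for a total of 31.800 + 47.449 = 79.249 m.
Since a_F ≤ a_L and the follower starts braking later, the follower is never slower than the leader, so the closest approach is when both have stopped.
Minimum gap = 79.249 − 46.817 = 32.432 m.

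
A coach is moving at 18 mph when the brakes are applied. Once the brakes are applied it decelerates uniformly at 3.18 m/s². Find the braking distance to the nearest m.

Braking distance ≈ 10 m

18 mph × 0.44704 = 8.0467 m/s.
Braking distance = v²/(2a) = 8.0467² / (2 × 3.180) = 64.749 / 6.360 = 10.181 m.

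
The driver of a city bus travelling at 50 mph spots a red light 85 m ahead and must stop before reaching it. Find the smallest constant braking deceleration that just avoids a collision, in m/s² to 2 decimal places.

Required deceleration ≈ 2.94 m/s²

50 mph × 0.44704 = 22.3520 m/s.
v² = 2a·d ⇒ a = v²/(2d) = 22.3520² / (2 × 85.000) = 499.612 / 170.000 = 2.9389 m/s².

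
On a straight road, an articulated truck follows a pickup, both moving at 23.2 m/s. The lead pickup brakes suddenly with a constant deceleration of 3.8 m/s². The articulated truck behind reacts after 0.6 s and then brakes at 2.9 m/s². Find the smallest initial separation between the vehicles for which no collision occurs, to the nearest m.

Leader travels v²/(2a_L) = 538.240 / 7.600 = 70.821 m before stopping.
Follower covers v·t_r = 23.2000 × 0.6 = 13.920 m while reacting, then v²/(2a_F) = 538.240 / 5.800 = 92.800 m while braking, for a total of 13.920 + 92.800 = 106.720 m.
Since a_F ≤ a_L and the follower starts braking later, the follower is never slower than the leader, so the closest approach is when both have stopped.
Minimum gap = 106.720 − 70.821 = 35.899 m.

Minimum gap ≈ 36 m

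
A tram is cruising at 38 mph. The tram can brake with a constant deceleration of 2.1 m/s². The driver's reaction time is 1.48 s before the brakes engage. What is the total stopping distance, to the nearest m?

Total stopping distance ≈ 94 m

38 mph × 0.44704 = 16.9875 m/s.
Reaction distance = v·t_r = 16.9875 × 1.48 = 25.142 m.
Braking distance = v²/(2a) = 16.9875² / (2 × 2.100) = 288.575 / 4.200 = 68.708 m.
Total = 25.142 + 68.708 = 93.850 m.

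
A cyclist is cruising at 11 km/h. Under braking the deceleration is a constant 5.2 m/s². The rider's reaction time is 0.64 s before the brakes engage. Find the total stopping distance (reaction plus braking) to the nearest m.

Total stopping distance ≈ 3 m

11 km/h ÷ 3.6 = 3.0556 m/s.
Reaction distance = v·t_r = 3.0556 × 0.64 = 1.956 m.
Braking distance = v²/(2a) = 3.0556² / (2 × 5.200) = 9.337 / 10.400 = 0.898 m.
Total = 1.956 + 0.898 = 2.854 m.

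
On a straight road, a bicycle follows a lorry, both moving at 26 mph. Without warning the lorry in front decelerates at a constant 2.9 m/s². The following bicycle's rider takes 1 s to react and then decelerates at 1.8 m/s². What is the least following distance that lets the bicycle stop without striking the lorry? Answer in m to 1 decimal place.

26 mph × 0.44704 = 11.6230 m/s.
Leader travels v²/(2a_L) = 135.094 / 5.800 = 23.292 m before stopping.
Follower covers v·t_r = 11.6230 × 1 = 11.623 m while reacting, then v²/(2a_F) = 135.094 / 3.600 = 37.526 m while braking, for a total of 11.623 + 37.526 = 49.149 m.
Since a_F ≤ a_L and the follower starts braking later, the follower is never slower than the leader, so the closest approach is when both have stopped.
Minimum gap = 49.149 − 23.292 = 25.857 m.

Minimum gap ≈ 25.9 m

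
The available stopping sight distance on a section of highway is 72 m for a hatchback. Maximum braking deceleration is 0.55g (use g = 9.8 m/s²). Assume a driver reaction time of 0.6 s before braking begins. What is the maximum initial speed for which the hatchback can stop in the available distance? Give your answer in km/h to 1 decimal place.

a = 0.55 × 9.8 = 5.390 m/s².
Stopping distance: v·t_r + v²/(2a) = 72 with t_r = 0.6 s and a = 5.390 m/s².
So v² + 6.468 v − 776.16 = 0.
Positive root: v = −a·t_r + √((a·t_r)² + 2a·d) = −3.234 + √(10.459 + 776.16) = 24.8127 m/s.
24.8127 m/s × 3.6 = 89.326 km/h.

Maximum speed ≈ 89.3 km/h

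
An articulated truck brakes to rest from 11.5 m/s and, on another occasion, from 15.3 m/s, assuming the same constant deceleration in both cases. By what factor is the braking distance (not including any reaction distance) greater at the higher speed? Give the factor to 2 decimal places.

Braking distance d = v²/(2a), so with a fixed, d ∝ v².
Factor = (15.3/11.5)² = 1.3304² = 1.7700.

Factor ≈ 1.77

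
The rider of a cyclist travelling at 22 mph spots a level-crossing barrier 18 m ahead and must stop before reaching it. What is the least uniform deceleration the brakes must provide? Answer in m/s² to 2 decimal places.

22 mph × 0.44704 = 9.8349 m/s.
v² = 2a·d ⇒ a = v²/(2d) = 9.8349² / (2 × 18.000) = 96.725 / 36.000 = 2.6868 m/s².

Required deceleration ≈ 2.69 m/s²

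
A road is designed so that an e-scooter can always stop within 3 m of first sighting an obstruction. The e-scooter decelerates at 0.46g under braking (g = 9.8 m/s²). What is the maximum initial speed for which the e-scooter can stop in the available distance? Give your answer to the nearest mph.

a = 0.46 × 9.8 = 4.508 m/s².
v²/(2a) = d ⇒ v = √(2 × 4.508 × 3) = √27.05 = 5.2010 m/s.
5.2010 m/s ÷ 0.44704 = 11.634 mph.

Maximum speed ≈ 12 mph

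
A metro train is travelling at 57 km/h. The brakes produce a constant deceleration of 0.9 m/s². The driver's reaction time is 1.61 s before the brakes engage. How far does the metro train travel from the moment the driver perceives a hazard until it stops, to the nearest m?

Total stopping distance ≈ 165 m

57 km/h ÷ 3.6 = 15.8333 m/s.
Reaction distance = v·t_r = 15.8333 × 1.61 = 25.492 m.
Braking distance = v²/(2a) = 15.8333² / (2 × 0.900) = 250.693 / 1.800 = 139.274 m.
Total = 25.492 + 139.274 = 164.766 m.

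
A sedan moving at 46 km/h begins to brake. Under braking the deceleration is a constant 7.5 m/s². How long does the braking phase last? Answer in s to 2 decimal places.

46 km/h ÷ 3.6 = 12.7778 m/s.
Braking time = v/a = 12.7778 / 7.500 = 1.704 s.

Braking time ≈ 1.70 s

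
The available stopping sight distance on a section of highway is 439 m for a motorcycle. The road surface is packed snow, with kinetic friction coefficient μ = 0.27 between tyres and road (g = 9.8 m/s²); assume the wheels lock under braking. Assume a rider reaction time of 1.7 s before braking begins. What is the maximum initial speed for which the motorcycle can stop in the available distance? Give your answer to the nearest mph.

Maximum speed ≈ 98 mph

a = μg = 0.27 × 9.8 = 2.646 m/s².
Stopping distance: v·t_r + v²/(2a) = 439 with t_r = 1.7 s and a = 2.646 m/s².
So v² + 8.996 v − 2323.19 = 0.
Positive root: v = −a·t_r + √((a·t_r)² + 2a·d) = −4.498 + √(20.232 + 2323.19) = 43.9109 m/s.
43.9109 m/s ÷ 0.44704 = 98.226 mph.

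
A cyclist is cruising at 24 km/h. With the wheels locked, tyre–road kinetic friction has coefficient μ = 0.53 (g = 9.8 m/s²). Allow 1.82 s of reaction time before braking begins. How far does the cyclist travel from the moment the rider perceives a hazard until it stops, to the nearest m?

Total stopping distance ≈ 16 m

24 km/h ÷ 3.6 = 6.6667 m/s.
a = μg = 0.53 × 9.8 = 5.194 m/s².
Reaction distance = v·t_r = 6.6667 × 1.82 = 12.133 m.
Braking distance = v²/(2a) = 6.6667² / (2 × 5.194) = 44.445 / 10.388 = 4.278 m.
Total = 12.133 + 4.278 = 16.411 m.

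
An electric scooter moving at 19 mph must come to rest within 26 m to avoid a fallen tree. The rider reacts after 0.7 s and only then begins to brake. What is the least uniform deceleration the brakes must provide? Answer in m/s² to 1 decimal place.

19 mph × 0.44704 = 8.4938 m/s.
Distance covered during reaction = 8.4938 × 0.7 = 5.946 m.
Distance available for braking: 26 − 5.946 = 20.054 m.
v² = 2a·d ⇒ a = v²/(2d) = 8.4938² / (2 × 20.054) = 72.145 / 40.108 = 1.7988 m/s².

Required deceleration ≈ 1.8 m/s²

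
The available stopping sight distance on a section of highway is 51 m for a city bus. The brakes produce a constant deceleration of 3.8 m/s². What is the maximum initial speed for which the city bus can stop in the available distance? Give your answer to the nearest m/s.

Maximum speed ≈ 20 m/s

v²/(2a) = d ⇒ v = √(2 × 3.800 × 51) = √387.60 = 19.6876 m/s.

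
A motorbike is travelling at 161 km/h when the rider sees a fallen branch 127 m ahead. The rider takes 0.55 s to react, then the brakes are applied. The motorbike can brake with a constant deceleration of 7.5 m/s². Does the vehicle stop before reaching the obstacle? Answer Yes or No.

161 km/h ÷ 3.6 = 44.7222 m/s.
Reaction distance = 44.7222 × 0.55 = 24.597 m.
Braking distance = v²/(2a) = 2000.075 / 15.000 = 133.338 m.
Total stopping distance = 24.597 + 133.338 = 157.935 m, vs 127 m available — it cannot stop in time and overshoots by 157.935 − 127 = 30.935 m.

No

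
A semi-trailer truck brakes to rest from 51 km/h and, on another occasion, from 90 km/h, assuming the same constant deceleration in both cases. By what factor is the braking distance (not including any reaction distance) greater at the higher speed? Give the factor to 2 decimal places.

Factor ≈ 3.11

Braking distance d = v²/(2a), so with a fixed, d ∝ v².
Factor = (90/51)² = 1.7647² = 3.1142.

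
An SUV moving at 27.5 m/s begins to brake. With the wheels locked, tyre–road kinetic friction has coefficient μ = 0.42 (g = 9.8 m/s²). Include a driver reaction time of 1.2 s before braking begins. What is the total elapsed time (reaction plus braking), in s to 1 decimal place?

Total time ≈ 7.9 s

a = μg = 0.42 × 9.8 = 4.116 m/s².
Braking time = v/a = 27.5000 / 4.116 = 6.681 s.
Total = 1.2 + 6.681 = 7.881 s.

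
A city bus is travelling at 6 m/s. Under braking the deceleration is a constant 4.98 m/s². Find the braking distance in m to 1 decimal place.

Braking distance ≈ 3.6 m

Braking distance = v²/(2a) = 6.0000² / (2 × 4.980) = 36.000 / 9.960 = 3.614 m.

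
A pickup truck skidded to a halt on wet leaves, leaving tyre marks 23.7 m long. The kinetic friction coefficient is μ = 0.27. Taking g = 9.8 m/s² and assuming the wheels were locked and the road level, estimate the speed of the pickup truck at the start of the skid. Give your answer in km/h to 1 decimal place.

Initial speed ≈ 40.3 km/h

Deceleration a = μg = 0.27 × 9.8 = 2.646 m/s².
v = √(2a·d) = √(2 × 2.646 × 23.7) = √125.420 = 11.1991 m/s.
= 11.1991 × 3.6 = 40.317 km/h.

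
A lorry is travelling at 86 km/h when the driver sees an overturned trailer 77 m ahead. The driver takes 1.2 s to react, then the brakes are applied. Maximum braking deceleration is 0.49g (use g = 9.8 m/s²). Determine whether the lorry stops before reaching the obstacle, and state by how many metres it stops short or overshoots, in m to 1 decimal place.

86 km/h ÷ 3.6 = 23.8889 m/s.
a = 0.49 × 9.8 = 4.802 m/s².
Reaction distance = 23.8889 × 1.2 = 28.667 m.
Braking distance = v²/(2a) = 570.680 / 9.604 = 59.421 m.
Total stopping distance = 28.667 + 59.421 = 88.088 m, vs 77 m available — it cannot stop in time and overshoots by 88.088 − 77 = 11.088 m.

No — it overshoots by 11.1 m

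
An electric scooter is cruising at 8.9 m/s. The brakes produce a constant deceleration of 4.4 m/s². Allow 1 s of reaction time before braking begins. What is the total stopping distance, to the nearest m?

Total stopping distance ≈ 18 m

Reaction distance = v·t_r = 8.9000 × 1 = 8.900 m.
Braking distance = v²/(2a) = 8.9000² / (2 × 4.400) = 79.210 / 8.800 = 9.001 m.
Total = 8.900 + 9.001 = 17.901 m.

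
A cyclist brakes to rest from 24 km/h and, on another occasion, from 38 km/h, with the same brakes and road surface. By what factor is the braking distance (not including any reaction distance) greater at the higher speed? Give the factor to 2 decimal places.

Braking distance d = v²/(2a), so with a fixed, d ∝ v².
Factor = (38/24)² = 1.5833² = 2.5068.

Factor ≈ 2.51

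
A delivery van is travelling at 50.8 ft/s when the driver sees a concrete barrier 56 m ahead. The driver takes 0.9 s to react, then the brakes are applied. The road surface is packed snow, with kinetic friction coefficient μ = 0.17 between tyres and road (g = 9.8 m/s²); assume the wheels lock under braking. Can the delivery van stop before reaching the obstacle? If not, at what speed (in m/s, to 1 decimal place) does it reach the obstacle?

50.8 ft/s × 0.3048 = 15.4838 m/s.
a = μg = 0.17 × 9.8 = 1.666 m/s².
Reaction distance = 15.4838 × 0.9 = 13.935 m.
Braking distance needed to stop: v²/(2a) = 239.748 / 3.332 = 71.953 m, so total needed = 13.935 + 71.953 = 85.888 m > 56 m — it cannot stop.
Distance remaining when braking begins: 56 − 13.935 = 42.065 m.
v² = v₀² − 2a·d = 239.748 − 2 × 1.666 × 42.065 = 99.587 m²/s².
v = √99.587 = 9.979 m/s.

No — it strikes the obstacle at 10.0 m/s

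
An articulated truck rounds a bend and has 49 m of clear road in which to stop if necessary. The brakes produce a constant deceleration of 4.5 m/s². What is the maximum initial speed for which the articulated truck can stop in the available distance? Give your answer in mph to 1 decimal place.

v²/(2a) = d ⇒ v = √(2 × 4.500 × 49) = √441.00 = 21.0000 m/s.
21.0000 m/s ÷ 0.44704 = 46.976 mph.

Maximum speed ≈ 47.0 mph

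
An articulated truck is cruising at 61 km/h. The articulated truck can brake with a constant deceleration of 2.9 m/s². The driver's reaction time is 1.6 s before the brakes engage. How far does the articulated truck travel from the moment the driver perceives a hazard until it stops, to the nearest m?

61 km/h ÷ 3.6 = 16.9444 m/s.
Reaction distance = v·t_r = 16.9444 × 1.6 = 27.111 m.
Braking distance = v²/(2a) = 16.9444² / (2 × 2.900) = 287.113 / 5.800 = 49.502 m.
Total = 27.111 + 49.502 = 76.613 m.

Total stopping distance ≈ 77 m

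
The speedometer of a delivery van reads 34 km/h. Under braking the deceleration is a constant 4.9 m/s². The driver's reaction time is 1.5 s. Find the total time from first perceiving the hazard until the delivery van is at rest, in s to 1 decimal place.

34 km/h ÷ 3.6 = 9.4444 m/s.
Braking time = v/a = 9.4444 / 4.900 = 1.927 s.
Total = 1.5 + 1.927 = 3.427 s.

Total time ≈ 3.4 s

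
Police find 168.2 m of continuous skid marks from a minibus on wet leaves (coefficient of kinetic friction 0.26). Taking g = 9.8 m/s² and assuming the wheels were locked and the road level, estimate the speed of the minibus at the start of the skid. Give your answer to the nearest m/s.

Deceleration a = μg = 0.26 × 9.8 = 2.548 m/s².
v = √(2a·d) = √(2 × 2.548 × 168.2) = √857.147 = 29.2771 m/s.

Initial speed ≈ 29 m/s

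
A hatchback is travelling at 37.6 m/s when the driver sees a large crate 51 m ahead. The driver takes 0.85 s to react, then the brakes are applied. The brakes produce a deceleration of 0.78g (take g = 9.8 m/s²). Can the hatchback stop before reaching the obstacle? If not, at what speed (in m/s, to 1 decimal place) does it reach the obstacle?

No — it strikes the obstacle at 33.5 m/s

a = 0.78 × 9.8 = 7.644 m/s².
Reaction distance = 37.6000 × 0.85 = 31.960 m.
Braking distance needed to stop: v²/(2a) = 1413.760 / 15.288 = 92.475 m, so total needed = 31.960 + 92.475 = 124.435 m > 51 m — it cannot stop.
Distance remaining when braking begins: 51 − 31.960 = 19.040 m.
v² = v₀² − 2a·d = 1413.760 − 2 × 7.644 × 19.040 = 1122.676 m²/s².
v = √1122.676 = 33.506 m/s.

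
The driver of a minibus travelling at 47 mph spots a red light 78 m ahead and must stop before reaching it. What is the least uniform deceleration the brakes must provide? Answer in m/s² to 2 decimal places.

Required deceleration ≈ 2.83 m/s²

47 mph × 0.44704 = 21.0109 m/s.
v² = 2a·d ⇒ a = v²/(2d) = 21.0109² / (2 × 78.000) = 441.458 / 156.000 = 2.8299 m/s².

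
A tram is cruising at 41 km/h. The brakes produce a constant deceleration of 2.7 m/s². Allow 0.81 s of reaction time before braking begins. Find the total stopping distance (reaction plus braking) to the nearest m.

41 km/h ÷ 3.6 = 11.3889 m/s.
Reaction distance = v·t_r = 11.3889 × 0.81 = 9.225 m.
Braking distance = v²/(2a) = 11.3889² / (2 × 2.700) = 129.707 / 5.400 = 24.020 m.
Total = 9.225 + 24.020 = 33.245 m.

Total stopping distance ≈ 33 m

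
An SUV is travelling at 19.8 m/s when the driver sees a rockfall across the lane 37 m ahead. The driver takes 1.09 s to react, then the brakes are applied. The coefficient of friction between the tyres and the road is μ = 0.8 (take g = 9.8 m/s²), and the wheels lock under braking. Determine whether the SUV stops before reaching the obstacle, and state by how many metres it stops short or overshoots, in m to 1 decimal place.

a = μg = 0.8 × 9.8 = 7.840 m/s².
Reaction distance = 19.8000 × 1.09 = 21.582 m.
Braking distance = v²/(2a) = 392.040 / 15.680 = 25.003 m.
Total stopping distance = 21.582 + 25.003 = 46.585 m, vs 37 m available — it cannot stop in time and overshoots by 46.585 − 37 = 9.585 m.

No — it overshoots by 9.6 m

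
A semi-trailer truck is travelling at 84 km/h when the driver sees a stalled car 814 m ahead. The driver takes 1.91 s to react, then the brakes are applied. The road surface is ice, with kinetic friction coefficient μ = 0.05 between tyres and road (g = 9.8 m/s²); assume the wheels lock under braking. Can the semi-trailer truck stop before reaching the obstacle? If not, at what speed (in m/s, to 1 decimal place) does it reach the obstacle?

84 km/h ÷ 3.6 = 23.3333 m/s.
a = μg = 0.05 × 9.8 = 0.490 m/s².
Reaction distance = 23.3333 × 1.91 = 44.567 m.
Braking distance = v²/(2a) = 544.443 / 0.980 = 555.554 m.
Total stopping distance = 44.567 + 555.554 = 600.121 m, vs 814 m available — it stops with 814 − 600.121 = 213.879 m to spare.

Yes — it stops about 213.9 m short of the obstacle, so it never reaches it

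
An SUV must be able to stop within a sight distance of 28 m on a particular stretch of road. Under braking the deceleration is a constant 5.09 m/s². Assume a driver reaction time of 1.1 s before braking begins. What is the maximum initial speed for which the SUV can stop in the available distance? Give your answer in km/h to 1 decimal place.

Stopping distance: v·t_r + v²/(2a) = 28 with t_r = 1.1 s and a = 5.090 m/s².
So v² + 11.198 v − 285.04 = 0.
Positive root: v = −a·t_r + √((a·t_r)² + 2a·d) = −5.599 + √(31.349 + 285.04) = 12.1883 m/s.
12.1883 m/s × 3.6 = 43.878 km/h.

Maximum speed ≈ 43.9 km/h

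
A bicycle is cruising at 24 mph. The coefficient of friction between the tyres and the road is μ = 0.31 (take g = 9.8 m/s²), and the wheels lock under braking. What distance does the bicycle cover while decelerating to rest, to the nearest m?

Braking distance ≈ 19 m

24 mph × 0.44704 = 10.7290 m/s.
a = μg = 0.31 × 9.8 = 3.038 m/s².
Braking distance = v²/(2a) = 10.7290² / (2 × 3.038) = 115.111 / 6.076 = 18.945 m.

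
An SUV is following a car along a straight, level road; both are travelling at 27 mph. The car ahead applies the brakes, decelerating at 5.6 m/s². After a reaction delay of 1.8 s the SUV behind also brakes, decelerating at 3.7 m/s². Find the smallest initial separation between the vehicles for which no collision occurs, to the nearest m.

Minimum gap ≈ 28 m

27 mph × 0.44704 = 12.0701 m/s.
Leader travels v²/(2a_L) = 145.687 / 11.200 = 13.008 m before stopping.
Follower covers v·t_r = 12.0701 × 1.8 = 21.726 m while reacting, then v²/(2a_F) = 145.687 / 7.400 = 19.687 m while braking, for a total of 21.726 + 19.687 = 41.413 m.
Since a_F ≤ a_L and the follower starts braking later, the follower is never slower than the leader, so the closest approach is when both have stopped.
Minimum gap = 41.413 − 13.008 = 28.405 m.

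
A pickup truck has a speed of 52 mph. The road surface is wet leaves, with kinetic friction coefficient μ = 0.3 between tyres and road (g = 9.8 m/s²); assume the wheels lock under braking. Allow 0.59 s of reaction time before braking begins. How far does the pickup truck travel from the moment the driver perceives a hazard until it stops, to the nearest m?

52 mph × 0.44704 = 23.2461 m/s.
a = μg = 0.3 × 9.8 = 2.940 m/s².
Reaction distance = v·t_r = 23.2461 × 0.59 = 13.715 m.
Braking distance = v²/(2a) = 23.2461² / (2 × 2.940) = 540.381 / 5.880 = 91.902 m.
Total = 13.715 + 91.902 = 105.617 m.

Total stopping distance ≈ 106 m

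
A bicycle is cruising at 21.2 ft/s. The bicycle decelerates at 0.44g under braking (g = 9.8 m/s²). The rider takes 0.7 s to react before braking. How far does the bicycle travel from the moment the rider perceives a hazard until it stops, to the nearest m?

Total stopping distance ≈ 9 m

21.2 ft/s × 0.3048 = 6.4618 m/s.
a = 0.44 × 9.8 = 4.312 m/s².
Reaction distance = v·t_r = 6.4618 × 0.7 = 4.523 m.
Braking distance = v²/(2a) = 6.4618² / (2 × 4.312) = 41.755 / 8.624 = 4.842 m.
Total = 4.523 + 4.842 = 9.365 m.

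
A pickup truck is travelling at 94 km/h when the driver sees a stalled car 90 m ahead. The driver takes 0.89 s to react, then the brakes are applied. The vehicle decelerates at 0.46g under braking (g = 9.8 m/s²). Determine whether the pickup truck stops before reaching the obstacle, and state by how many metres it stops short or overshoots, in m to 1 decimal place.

94 km/h ÷ 3.6 = 26.1111 m/s.
a = 0.46 × 9.8 = 4.508 m/s².
Reaction distance = 26.1111 × 0.89 = 23.239 m.
Braking distance = v²/(2a) = 681.790 / 9.016 = 75.620 m.
Total stopping distance = 23.239 + 75.620 = 98.859 m, vs 90 m available — it cannot stop in time and overshoots by 98.859 − 90 = 8.859 m.

No — it overshoots by 8.9 m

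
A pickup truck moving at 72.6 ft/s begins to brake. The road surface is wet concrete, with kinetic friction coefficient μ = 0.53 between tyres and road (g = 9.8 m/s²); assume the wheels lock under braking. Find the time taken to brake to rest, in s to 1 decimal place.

Braking time ≈ 4.3 s

72.6 ft/s × 0.3048 = 22.1285 m/s.
a = μg = 0.53 × 9.8 = 5.194 m/s².
Braking time = v/a = 22.1285 / 5.194 = 4.260 s.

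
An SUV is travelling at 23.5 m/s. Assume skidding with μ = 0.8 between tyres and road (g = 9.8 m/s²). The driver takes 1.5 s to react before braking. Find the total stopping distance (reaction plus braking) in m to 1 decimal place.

a = μg = 0.8 × 9.8 = 7.840 m/s².
Reaction distance = v·t_r = 23.5000 × 1.5 = 35.250 m.
Braking distance = v²/(2a) = 23.5000² / (2 × 7.840) = 552.250 / 15.680 = 35.220 m.
Total = 35.250 + 35.220 = 70.470 m.

Total stopping distance ≈ 70.5 m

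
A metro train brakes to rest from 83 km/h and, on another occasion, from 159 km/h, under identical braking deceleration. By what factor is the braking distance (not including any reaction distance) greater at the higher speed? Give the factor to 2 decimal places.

Braking distance d = v²/(2a), so with a fixed, d ∝ v².
Factor = (159/83)² = 1.9157² = 3.6699.

Factor ≈ 3.67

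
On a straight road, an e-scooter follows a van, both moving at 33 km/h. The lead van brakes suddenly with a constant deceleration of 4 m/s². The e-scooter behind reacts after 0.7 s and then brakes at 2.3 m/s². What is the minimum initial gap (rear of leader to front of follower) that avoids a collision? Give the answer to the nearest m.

33 km/h ÷ 3.6 = 9.1667 m/s.
Leader travels v²/(2a_L) = 84.028 / 8.000 = 10.504 m before stopping.
Follower covers v·t_r = 9.1667 × 0.7 = 6.417 m while reacting, then v²/(2a_F) = 84.028 / 4.600 = 18.267 m while braking, for a total of 6.417 + 18.267 = 24.684 m.
Since a_F ≤ a_L and the follower starts braking later, the follower is never slower than the leader, so the closest approach is when both have stopped.
Minimum gap = 24.684 − 10.504 = 14.180 m.

Minimum gap ≈ 14 m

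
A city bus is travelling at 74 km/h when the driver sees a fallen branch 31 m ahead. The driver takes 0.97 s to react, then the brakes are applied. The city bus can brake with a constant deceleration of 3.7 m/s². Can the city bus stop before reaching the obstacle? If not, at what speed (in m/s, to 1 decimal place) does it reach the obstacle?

74 km/h ÷ 3.6 = 20.5556 m/s.
Reaction distance = 20.5556 × 0.97 = 19.939 m.
Braking distance needed to stop: v²/(2a) = 422.533 / 7.400 = 57.099 m, so total needed = 19.939 + 57.099 = 77.038 m > 31 m — it cannot stop.
Distance remaining when braking begins: 31 − 19.939 = 11.061 m.
v² = v₀² − 2a·d = 422.533 − 2 × 3.700 × 11.061 = 340.682 m²/s².
v = √340.682 = 18.458 m/s.

No — it strikes the obstacle at 18.5 m/s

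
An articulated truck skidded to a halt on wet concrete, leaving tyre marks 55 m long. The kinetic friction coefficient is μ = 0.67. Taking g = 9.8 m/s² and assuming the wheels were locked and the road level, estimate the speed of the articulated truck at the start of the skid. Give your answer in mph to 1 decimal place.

Initial speed ≈ 60.1 mph

Deceleration a = μg = 0.67 × 9.8 = 6.566 m/s².
v = √(2a·d) = √(2 × 6.566 × 55) = √722.260 = 26.8749 m/s.
= 26.8749 ÷ 0.44704 = 60.117 mph.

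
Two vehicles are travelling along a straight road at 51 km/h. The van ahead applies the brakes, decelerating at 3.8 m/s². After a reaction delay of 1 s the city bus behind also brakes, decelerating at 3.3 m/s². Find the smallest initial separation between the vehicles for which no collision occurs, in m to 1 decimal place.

51 km/h ÷ 3.6 = 14.1667 m/s.
Leader travels v²/(2a_L) = 200.695 / 7.600 = 26.407 m before stopping.
Follower covers v·t_r = 14.1667 × 1 = 14.167 m while reacting, then v²/(2a_F) = 200.695 / 6.600 = 30.408 m while braking, for a total of 14.167 + 30.408 = 44.575 m.
Since a_F ≤ a_L and the follower starts braking later, the follower is never slower than the leader, so the closest approach is when both have stopped.
Minimum gap = 44.575 − 26.407 = 18.168 m.

Minimum gap ≈ 18.2 m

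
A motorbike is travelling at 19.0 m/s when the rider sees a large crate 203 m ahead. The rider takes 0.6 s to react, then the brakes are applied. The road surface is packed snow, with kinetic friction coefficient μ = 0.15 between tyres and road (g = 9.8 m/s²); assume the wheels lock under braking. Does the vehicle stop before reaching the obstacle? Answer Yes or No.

Yes

a = μg = 0.15 × 9.8 = 1.470 m/s².
Reaction distance = 19.0000 × 0.6 = 11.400 m.
Braking distance = v²/(2a) = 361.000 / 2.940 = 122.789 m.
Total stopping distance = 11.400 + 122.789 = 134.189 m, vs 203 m available — it stops with 203 − 134.189 = 68.811 m to spare.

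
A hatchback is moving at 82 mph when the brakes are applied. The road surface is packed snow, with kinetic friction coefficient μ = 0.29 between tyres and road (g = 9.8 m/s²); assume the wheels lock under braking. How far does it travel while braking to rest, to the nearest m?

Braking distance ≈ 236 m

82 mph × 0.44704 = 36.6573 m/s.
a = μg = 0.29 × 9.8 = 2.842 m/s².
Braking distance = v²/(2a) = 36.6573² / (2 × 2.842) = 1343.758 / 5.684 = 236.411 m.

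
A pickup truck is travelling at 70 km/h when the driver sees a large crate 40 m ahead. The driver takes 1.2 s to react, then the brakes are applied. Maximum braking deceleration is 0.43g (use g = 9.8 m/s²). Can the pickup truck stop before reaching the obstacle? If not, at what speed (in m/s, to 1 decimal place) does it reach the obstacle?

No — it strikes the obstacle at 15.4 m/s

70 km/h ÷ 3.6 = 19.4444 m/s.
a = 0.43 × 9.8 = 4.214 m/s².
Reaction distance = 19.4444 × 1.2 = 23.333 m.
Braking distance needed to stop: v²/(2a) = 378.085 / 8.428 = 44.861 m, so total needed = 23.333 + 44.861 = 68.194 m > 40 m — it cannot stop.
Distance remaining when braking begins: 40 − 23.333 = 16.667 m.
v² = v₀² − 2a·d = 378.085 − 2 × 4.214 × 16.667 = 237.616 m²/s².
v = √237.616 = 15.415 m/s.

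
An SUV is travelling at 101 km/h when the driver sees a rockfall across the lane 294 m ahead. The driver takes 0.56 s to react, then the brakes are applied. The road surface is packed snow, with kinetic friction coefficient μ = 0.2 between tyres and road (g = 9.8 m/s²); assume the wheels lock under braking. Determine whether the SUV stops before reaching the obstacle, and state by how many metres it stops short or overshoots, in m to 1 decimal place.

101 km/h ÷ 3.6 = 28.0556 m/s.
a = μg = 0.2 × 9.8 = 1.960 m/s².
Reaction distance = 28.0556 × 0.56 = 15.711 m.
Braking distance = v²/(2a) = 787.117 / 3.920 = 200.795 m.
Total stopping distance = 15.711 + 200.795 = 216.506 m, vs 294 m available — it stops with 294 − 216.506 = 77.494 m to spare.

Yes — it stops 77.5 m short of the obstacle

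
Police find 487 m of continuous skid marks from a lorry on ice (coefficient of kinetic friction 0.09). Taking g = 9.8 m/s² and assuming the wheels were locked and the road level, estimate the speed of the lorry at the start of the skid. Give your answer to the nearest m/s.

Initial speed ≈ 29 m/s

Deceleration a = μg = 0.09 × 9.8 = 0.882 m/s².
v = √(2a·d) = √(2 × 0.882 × 487) = √859.068 = 29.3099 m/s.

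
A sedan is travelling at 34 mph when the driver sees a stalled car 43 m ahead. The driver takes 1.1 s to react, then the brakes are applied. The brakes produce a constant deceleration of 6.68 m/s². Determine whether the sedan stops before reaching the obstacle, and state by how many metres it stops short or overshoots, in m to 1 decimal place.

Yes — it stops 9.0 m short of the obstacle

34 mph × 0.44704 = 15.1994 m/s.
Reaction distance = 15.1994 × 1.1 = 16.719 m.
Braking distance = v²/(2a) = 231.022 / 13.360 = 17.292 m.
Total stopping distance = 16.719 + 17.292 = 34.011 m, vs 43 m available — it stops with 43 − 34.011 = 8.989 m to spare.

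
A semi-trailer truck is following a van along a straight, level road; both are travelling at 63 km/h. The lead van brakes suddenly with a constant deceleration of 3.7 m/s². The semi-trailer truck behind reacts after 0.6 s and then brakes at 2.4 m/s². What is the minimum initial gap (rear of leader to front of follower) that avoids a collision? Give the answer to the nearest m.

63 km/h ÷ 3.6 = 17.5000 m/s.
Leader travels v²/(2a_L) = 306.250 / 7.400 = 41.385 m before stopping.
Follower covers v·t_r = 17.5000 × 0.6 = 10.500 m while reacting, then v²/(2a_F) = 306.250 / 4.800 = 63.802 m while braking, for a total of 10.500 + 63.802 = 74.302 m.
Since a_F ≤ a_L and the follower starts braking later, the follower is never slower than the leader, so the closest approach is when both have stopped.
Minimum gap = 74.302 − 41.385 = 32.917 m.

Minimum gap ≈ 33 m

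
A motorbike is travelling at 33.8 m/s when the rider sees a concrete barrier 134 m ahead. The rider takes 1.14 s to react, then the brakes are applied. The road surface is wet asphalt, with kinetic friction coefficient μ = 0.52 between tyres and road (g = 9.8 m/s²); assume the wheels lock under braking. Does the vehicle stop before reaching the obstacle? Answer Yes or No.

a = μg = 0.52 × 9.8 = 5.096 m/s².
Reaction distance = 33.8000 × 1.14 = 38.532 m.
Braking distance = v²/(2a) = 1142.440 / 10.192 = 112.092 m.
Total stopping distance = 38.532 + 112.092 = 150.624 m, vs 134 m available — it cannot stop in time and overshoots by 150.624 − 134 = 16.624 m.

No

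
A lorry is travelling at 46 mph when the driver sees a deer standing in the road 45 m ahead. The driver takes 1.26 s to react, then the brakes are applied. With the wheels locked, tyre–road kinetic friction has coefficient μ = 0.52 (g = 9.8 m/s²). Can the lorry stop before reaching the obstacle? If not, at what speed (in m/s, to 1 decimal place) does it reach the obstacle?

No — it strikes the obstacle at 15.1 m/s

46 mph × 0.44704 = 20.5638 m/s.
a = μg = 0.52 × 9.8 = 5.096 m/s².
Reaction distance = 20.5638 × 1.26 = 25.910 m.
Braking distance needed to stop: v²/(2a) = 422.870 / 10.192 = 41.490 m, so total needed = 25.910 + 41.490 = 67.400 m > 45 m — it cannot stop.
Distance remaining when braking begins: 45 − 25.910 = 19.090 m.
v² = v₀² − 2a·d = 422.870 − 2 × 5.096 × 19.090 = 228.305 m²/s².
v = √228.305 = 15.110 m/s.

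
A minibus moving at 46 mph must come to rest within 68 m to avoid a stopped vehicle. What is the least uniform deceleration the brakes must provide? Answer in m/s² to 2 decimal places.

Required deceleration ≈ 3.11 m/s²

46 mph × 0.44704 = 20.5638 m/s.
v² = 2a·d ⇒ a = v²/(2d) = 20.5638² / (2 × 68.000) = 422.870 / 136.000 = 3.1093 m/s².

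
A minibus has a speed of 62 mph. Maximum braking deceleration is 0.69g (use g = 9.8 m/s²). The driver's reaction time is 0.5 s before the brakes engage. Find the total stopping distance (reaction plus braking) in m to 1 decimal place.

Total stopping distance ≈ 70.7 m

62 mph × 0.44704 = 27.7165 m/s.
a = 0.69 × 9.8 = 6.762 m/s².
Reaction distance = v·t_r = 27.7165 × 0.5 = 13.858 m.
Braking distance = v²/(2a) = 27.7165² / (2 × 6.762) = 768.204 / 13.524 = 56.803 m.
Total = 13.858 + 56.803 = 70.661 m.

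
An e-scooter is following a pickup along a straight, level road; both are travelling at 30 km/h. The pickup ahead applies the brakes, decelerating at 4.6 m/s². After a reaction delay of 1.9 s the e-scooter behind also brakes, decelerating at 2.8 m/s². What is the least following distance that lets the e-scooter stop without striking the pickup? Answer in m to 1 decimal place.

30 km/h ÷ 3.6 = 8.3333 m/s.
Leader travels v²/(2a_L) = 69.444 / 9.200 = 7.548 m before stopping.
Follower covers v·t_r = 8.3333 × 1.9 = 15.833 m while reacting, then v²/(2a_F) = 69.444 / 5.600 = 12.401 m while braking, for a total of 15.833 + 12.401 = 28.234 m.
Since a_F ≤ a_L and the follower starts braking later, the follower is never slower than the leader, so the closest approach is when both have stopped.
Minimum gap = 28.234 − 7.548 = 20.686 m.

Minimum gap ≈ 20.7 m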